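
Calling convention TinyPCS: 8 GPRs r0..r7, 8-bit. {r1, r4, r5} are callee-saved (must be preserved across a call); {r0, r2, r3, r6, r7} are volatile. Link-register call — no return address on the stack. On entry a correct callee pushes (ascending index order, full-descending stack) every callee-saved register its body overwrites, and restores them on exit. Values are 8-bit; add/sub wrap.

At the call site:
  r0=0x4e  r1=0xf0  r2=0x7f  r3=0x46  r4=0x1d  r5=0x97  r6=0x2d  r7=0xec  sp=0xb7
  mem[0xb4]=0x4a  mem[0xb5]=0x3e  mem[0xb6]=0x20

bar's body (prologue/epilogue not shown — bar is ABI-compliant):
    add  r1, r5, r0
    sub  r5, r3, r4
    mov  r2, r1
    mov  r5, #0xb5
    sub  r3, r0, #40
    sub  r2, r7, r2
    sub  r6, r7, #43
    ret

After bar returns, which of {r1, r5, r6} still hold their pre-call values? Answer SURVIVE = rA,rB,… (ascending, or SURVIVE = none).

prologue: push r1 -> mem[0xb6]=0xf0, sp=0xb6
prologue: push r5 -> mem[0xb5]=0x97, sp=0xb5
body[0] add  r1, r5, r0 -> r1=0xe5
body[1] sub  r5, r3, r4 -> r5=0x29
body[2] mov  r2, r1 -> r2=0xe5
body[3] mov  r5, #0xb5 -> r5=0xb5
body[4] sub  r3, r0, #40 -> r3=0x26
body[5] sub  r2, r7, r2 -> r2=0x07
body[6] sub  r6, r7, #43 -> r6=0xc1
epilogue: pop r5=0x97, sp=0xb6
epilogue: pop r1=0xf0, sp=0xb7
r1: callee-saved, written=True
r5: callee-saved, written=True
r6: caller-saved, written=True

SURVIVE = r1,r5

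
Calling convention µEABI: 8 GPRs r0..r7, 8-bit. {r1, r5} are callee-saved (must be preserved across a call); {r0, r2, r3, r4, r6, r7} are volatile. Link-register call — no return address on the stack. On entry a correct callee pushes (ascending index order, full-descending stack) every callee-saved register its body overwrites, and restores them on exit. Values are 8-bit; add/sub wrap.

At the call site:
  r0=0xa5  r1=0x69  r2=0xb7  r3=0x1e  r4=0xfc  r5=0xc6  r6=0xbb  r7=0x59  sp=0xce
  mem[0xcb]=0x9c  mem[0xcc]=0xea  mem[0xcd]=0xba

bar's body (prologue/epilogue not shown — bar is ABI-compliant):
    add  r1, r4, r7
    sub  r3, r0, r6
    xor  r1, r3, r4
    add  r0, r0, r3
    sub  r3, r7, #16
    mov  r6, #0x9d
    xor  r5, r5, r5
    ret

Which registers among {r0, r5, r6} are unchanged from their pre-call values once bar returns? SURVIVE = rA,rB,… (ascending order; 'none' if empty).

SURVIVE = r5

prologue: push r1 → mem[0xcd]=0x69, sp=0xcd
prologue: push r5 → mem[0xcc]=0xc6, sp=0xcc
body[0] add  r1, r4, r7 → r1=0x55
body[1] sub  r3, r0, r6 → r3=0xea
body[2] xor  r1, r3, r4 → r1=0x16
body[3] add  r0, r0, r3 → r0=0x8f
body[4] sub  r3, r7, #16 → r3=0x49
body[5] mov  r6, #0x9d → r6=0x9d
body[6] xor  r5, r5, r5 → r5=0x00
epilogue: pop r5=0xc6, sp=0xcd
epilogue: pop r1=0x69, sp=0xce
r0: caller-saved, written=True
r5: callee-saved, written=True
r6: caller-saved, written=True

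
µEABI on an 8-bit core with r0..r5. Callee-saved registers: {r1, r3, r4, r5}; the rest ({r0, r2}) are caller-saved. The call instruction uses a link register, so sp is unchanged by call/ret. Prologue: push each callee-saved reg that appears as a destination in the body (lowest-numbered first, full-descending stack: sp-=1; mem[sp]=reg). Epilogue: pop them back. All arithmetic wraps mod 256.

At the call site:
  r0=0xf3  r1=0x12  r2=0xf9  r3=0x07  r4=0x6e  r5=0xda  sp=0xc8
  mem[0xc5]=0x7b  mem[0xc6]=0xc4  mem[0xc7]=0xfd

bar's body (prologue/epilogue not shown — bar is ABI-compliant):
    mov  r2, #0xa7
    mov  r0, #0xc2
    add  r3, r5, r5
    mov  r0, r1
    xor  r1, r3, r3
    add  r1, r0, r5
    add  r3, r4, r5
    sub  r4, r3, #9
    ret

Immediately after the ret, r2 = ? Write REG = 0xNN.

REG = 0xa7

prologue: push r1 → mem[0xc7]=0x12, sp=0xc7
prologue: push r3 → mem[0xc6]=0x07, sp=0xc6
prologue: push r4 → mem[0xc5]=0x6e, sp=0xc5
body[0] mov  r2, #0xa7 → r2=0xa7
body[1] mov  r0, #0xc2 → r0=0xc2
body[2] add  r3, r5, r5 → r3=0xb4
body[3] mov  r0, r1 → r0=0x12
body[4] xor  r1, r3, r3 → r1=0x00
body[5] add  r1, r0, r5 → r1=0xec
body[6] add  r3, r4, r5 → r3=0x48
body[7] sub  r4, r3, #9 → r4=0x3f
epilogue: pop r4=0x6e, sp=0xc6
epilogue: pop r3=0x07, sp=0xc7
epilogue: pop r1=0x12, sp=0xc8
r2 is caller-saved → body value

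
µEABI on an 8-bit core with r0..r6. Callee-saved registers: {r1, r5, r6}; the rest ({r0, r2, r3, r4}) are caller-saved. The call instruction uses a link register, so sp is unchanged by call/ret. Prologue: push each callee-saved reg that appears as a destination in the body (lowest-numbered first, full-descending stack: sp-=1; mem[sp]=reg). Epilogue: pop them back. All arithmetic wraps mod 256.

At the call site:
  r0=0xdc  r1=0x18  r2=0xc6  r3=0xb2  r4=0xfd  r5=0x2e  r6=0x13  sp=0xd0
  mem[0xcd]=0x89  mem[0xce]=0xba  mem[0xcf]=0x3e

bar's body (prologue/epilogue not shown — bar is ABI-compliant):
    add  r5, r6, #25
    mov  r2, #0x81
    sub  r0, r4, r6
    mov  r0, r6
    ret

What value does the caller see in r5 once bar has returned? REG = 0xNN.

REG = 0x2e

prologue: push r5 -> mem[0xcf]=0x2e, sp=0xcf
body[0] add  r5, r6, #25 -> r5=0x2c
body[1] mov  r2, #0x81 -> r2=0x81
body[2] sub  r0, r4, r6 -> r0=0xea
body[3] mov  r0, r6 -> r0=0x13
epilogue: pop r5=0x2e, sp=0xd0
r5 is callee-saved -> restored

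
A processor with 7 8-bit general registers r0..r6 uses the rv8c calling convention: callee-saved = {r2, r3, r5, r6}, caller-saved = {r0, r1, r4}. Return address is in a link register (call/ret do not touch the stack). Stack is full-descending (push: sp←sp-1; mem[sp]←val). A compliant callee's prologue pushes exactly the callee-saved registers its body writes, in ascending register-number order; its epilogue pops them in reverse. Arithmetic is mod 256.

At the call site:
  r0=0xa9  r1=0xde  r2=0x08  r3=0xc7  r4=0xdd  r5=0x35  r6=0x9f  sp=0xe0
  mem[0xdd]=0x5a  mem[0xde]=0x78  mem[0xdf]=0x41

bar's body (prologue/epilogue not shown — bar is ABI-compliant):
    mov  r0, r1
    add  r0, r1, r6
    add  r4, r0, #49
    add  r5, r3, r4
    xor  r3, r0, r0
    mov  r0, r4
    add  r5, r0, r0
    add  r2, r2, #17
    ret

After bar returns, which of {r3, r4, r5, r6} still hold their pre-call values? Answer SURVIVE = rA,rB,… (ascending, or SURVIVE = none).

prologue: push r2 -> mem[0xdf]=0x08, sp=0xdf
prologue: push r3 -> mem[0xde]=0xc7, sp=0xde
prologue: push r5 -> mem[0xdd]=0x35, sp=0xdd
body[0] mov  r0, r1 -> r0=0xde
body[1] add  r0, r1, r6 -> r0=0x7d
body[2] add  r4, r0, #49 -> r4=0xae
body[3] add  r5, r3, r4 -> r5=0x75
body[4] xor  r3, r0, r0 -> r3=0x00
body[5] mov  r0, r4 -> r0=0xae
body[6] add  r5, r0, r0 -> r5=0x5c
body[7] add  r2, r2, #17 -> r2=0x19
epilogue: pop r5=0x35, sp=0xde
epilogue: pop r3=0xc7, sp=0xdf
epilogue: pop r2=0x08, sp=0xe0
r3: callee-saved, written=True
r4: caller-saved, written=True
r5: callee-saved, written=True
r6: callee-saved, written=False

SURVIVE = r3,r5,r6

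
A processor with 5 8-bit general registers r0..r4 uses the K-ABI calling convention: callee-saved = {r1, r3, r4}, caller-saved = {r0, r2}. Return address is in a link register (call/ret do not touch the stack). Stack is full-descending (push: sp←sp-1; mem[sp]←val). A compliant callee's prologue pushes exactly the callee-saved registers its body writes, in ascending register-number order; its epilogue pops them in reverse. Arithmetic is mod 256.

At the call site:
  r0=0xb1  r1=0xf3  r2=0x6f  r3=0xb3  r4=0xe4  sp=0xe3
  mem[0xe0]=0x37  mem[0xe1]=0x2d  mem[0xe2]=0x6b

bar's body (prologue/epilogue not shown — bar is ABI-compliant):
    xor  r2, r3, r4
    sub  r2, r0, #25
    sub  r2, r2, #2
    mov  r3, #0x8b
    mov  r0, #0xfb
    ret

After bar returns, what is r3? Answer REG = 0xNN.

REG = 0xb3

prologue: push r3 → mem[0xe2]=0xb3, sp=0xe2
body[0] xor  r2, r3, r4 → r2=0x57
body[1] sub  r2, r0, #25 → r2=0x98
body[2] sub  r2, r2, #2 → r2=0x96
body[3] mov  r3, #0x8b → r3=0x8b
body[4] mov  r0, #0xfb → r0=0xfb
epilogue: pop r3=0xb3, sp=0xe3
r3 is callee-saved → restored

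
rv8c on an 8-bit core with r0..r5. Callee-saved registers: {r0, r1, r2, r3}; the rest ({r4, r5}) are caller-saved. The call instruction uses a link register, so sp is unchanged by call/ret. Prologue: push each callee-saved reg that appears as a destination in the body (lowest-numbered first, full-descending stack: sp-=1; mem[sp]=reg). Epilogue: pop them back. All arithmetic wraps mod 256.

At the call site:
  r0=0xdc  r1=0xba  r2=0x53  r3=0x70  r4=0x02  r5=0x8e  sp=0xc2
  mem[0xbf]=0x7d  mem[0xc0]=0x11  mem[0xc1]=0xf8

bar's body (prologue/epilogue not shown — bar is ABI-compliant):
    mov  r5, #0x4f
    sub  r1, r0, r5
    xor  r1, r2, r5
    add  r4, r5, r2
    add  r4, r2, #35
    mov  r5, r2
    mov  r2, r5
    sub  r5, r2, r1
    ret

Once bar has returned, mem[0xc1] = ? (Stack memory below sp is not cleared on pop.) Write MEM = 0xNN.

prologue: push r1 → mem[0xc1]=0xba, sp=0xc1
prologue: push r2 → mem[0xc0]=0x53, sp=0xc0
body[0] mov  r5, #0x4f → r5=0x4f
body[1] sub  r1, r0, r5 → r1=0x8d
body[2] xor  r1, r2, r5 → r1=0x1c
body[3] add  r4, r5, r2 → r4=0xa2
body[4] add  r4, r2, #35 → r4=0x76
body[5] mov  r5, r2 → r5=0x53
body[6] mov  r2, r5 → r2=0x53
body[7] sub  r5, r2, r1 → r5=0x37
epilogue: pop r2=0x53, sp=0xc1
epilogue: pop r1=0xba, sp=0xc2
prologue pushed ['r1', 'r2'] at ['0xc1', '0xc0']

MEM = 0xba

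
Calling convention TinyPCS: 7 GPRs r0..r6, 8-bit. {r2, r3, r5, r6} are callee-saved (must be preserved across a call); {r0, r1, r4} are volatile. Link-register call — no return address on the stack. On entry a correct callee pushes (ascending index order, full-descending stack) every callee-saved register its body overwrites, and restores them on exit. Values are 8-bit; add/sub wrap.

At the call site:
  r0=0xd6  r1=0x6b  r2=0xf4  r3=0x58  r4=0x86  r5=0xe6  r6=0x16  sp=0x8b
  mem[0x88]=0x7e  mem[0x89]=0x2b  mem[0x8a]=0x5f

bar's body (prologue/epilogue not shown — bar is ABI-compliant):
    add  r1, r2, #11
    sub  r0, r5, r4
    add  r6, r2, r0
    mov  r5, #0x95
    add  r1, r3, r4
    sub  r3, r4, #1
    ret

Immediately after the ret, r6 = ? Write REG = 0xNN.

REG = 0x16

prologue: push r3 → mem[0x8a]=0x58, sp=0x8a
prologue: push r5 → mem[0x89]=0xe6, sp=0x89
prologue: push r6 → mem[0x88]=0x16, sp=0x88
body[0] add  r1, r2, #11 → r1=0xff
body[1] sub  r0, r5, r4 → r0=0x60
body[2] add  r6, r2, r0 → r6=0x54
body[3] mov  r5, #0x95 → r5=0x95
body[4] add  r1, r3, r4 → r1=0xde
body[5] sub  r3, r4, #1 → r3=0x85
epilogue: pop r6=0x16, sp=0x89
epilogue: pop r5=0xe6, sp=0x8a
epilogue: pop r3=0x58, sp=0x8b
r6 is callee-saved → restored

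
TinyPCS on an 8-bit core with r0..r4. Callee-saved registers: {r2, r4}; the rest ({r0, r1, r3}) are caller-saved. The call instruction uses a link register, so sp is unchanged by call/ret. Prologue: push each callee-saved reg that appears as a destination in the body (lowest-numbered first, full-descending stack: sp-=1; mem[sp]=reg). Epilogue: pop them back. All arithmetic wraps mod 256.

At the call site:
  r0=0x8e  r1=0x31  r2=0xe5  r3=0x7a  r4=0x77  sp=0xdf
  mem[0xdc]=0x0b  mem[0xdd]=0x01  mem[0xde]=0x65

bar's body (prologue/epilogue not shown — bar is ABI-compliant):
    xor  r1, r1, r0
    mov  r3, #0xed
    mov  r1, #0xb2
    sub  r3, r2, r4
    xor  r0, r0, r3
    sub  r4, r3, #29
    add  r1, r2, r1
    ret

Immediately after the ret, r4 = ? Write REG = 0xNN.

prologue: push r4 → mem[0xde]=0x77, sp=0xde
body[0] xor  r1, r1, r0 → r1=0xbf
body[1] mov  r3, #0xed → r3=0xed
body[2] mov  r1, #0xb2 → r1=0xb2
body[3] sub  r3, r2, r4 → r3=0x6e
body[4] xor  r0, r0, r3 → r0=0xe0
body[5] sub  r4, r3, #29 → r4=0x51
body[6] add  r1, r2, r1 → r1=0x97
epilogue: pop r4=0x77, sp=0xdf
r4 is callee-saved → restored

REG = 0x77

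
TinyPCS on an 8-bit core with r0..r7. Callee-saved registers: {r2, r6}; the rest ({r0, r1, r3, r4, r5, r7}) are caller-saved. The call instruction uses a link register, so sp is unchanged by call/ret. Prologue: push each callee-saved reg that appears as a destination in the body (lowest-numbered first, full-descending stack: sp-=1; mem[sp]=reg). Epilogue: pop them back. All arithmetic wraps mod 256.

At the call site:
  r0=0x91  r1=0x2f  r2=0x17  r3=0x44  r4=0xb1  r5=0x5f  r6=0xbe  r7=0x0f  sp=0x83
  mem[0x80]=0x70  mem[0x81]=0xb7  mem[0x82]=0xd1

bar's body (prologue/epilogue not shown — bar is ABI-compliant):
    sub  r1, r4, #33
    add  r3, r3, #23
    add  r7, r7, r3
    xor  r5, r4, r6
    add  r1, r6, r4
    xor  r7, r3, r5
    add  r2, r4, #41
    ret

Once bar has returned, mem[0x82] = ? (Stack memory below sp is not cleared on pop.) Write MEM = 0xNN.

prologue: push r2 → mem[0x82]=0x17, sp=0x82
body[0] sub  r1, r4, #33 → r1=0x90
body[1] add  r3, r3, #23 → r3=0x5b
body[2] add  r7, r7, r3 → r7=0x6a
body[3] xor  r5, r4, r6 → r5=0x0f
body[4] add  r1, r6, r4 → r1=0x6f
body[5] xor  r7, r3, r5 → r7=0x54
body[6] add  r2, r4, #41 → r2=0xda
epilogue: pop r2=0x17, sp=0x83
prologue pushed ['r2'] at ['0x82']

MEM = 0x17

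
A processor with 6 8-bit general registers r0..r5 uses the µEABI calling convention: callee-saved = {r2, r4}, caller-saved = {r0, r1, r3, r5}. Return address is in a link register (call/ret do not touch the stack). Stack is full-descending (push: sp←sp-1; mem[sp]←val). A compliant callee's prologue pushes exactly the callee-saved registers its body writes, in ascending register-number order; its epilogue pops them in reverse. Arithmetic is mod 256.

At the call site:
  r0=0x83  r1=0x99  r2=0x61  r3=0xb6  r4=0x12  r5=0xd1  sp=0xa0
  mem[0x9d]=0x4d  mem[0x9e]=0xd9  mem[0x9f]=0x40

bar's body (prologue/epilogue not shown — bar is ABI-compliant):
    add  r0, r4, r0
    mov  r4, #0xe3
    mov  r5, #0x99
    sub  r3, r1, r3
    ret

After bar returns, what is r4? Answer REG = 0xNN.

REG = 0x12

prologue: push r4 → mem[0x9f]=0x12, sp=0x9f
body[0] add  r0, r4, r0 → r0=0x95
body[1] mov  r4, #0xe3 → r4=0xe3
body[2] mov  r5, #0x99 → r5=0x99
body[3] sub  r3, r1, r3 → r3=0xe3
epilogue: pop r4=0x12, sp=0xa0
r4 is callee-saved → restored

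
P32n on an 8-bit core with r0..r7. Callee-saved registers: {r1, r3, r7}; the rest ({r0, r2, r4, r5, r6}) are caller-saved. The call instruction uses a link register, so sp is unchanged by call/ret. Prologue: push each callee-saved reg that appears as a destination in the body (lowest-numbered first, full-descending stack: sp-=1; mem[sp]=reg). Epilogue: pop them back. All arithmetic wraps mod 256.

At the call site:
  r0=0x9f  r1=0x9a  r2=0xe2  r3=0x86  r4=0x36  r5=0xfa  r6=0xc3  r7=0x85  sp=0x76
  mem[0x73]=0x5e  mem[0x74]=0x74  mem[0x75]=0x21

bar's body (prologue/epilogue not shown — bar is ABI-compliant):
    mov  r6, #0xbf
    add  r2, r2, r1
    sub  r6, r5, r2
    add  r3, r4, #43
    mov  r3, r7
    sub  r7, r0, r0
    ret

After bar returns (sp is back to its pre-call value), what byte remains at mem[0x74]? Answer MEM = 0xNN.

prologue: push r3 -> mem[0x75]=0x86, sp=0x75
prologue: push r7 -> mem[0x74]=0x85, sp=0x74
body[0] mov  r6, #0xbf -> r6=0xbf
body[1] add  r2, r2, r1 -> r2=0x7c
body[2] sub  r6, r5, r2 -> r6=0x7e
body[3] add  r3, r4, #43 -> r3=0x61
body[4] mov  r3, r7 -> r3=0x85
body[5] sub  r7, r0, r0 -> r7=0x00
epilogue: pop r7=0x85, sp=0x75
epilogue: pop r3=0x86, sp=0x76
prologue pushed ['r3', 'r7'] at ['0x75', '0x74']

MEM = 0x85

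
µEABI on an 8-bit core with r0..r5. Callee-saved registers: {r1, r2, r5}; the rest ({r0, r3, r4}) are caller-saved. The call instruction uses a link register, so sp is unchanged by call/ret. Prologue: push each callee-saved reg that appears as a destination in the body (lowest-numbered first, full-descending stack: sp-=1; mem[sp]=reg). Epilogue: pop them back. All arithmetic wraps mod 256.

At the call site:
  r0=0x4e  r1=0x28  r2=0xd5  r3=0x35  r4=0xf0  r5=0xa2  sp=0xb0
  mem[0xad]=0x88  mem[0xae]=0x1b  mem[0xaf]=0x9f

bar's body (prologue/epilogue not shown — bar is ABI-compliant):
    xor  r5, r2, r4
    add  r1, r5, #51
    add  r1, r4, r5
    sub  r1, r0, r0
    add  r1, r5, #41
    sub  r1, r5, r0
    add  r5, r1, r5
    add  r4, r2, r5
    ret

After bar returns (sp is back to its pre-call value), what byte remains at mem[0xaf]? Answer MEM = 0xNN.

MEM = 0x28

prologue: push r1 -> mem[0xaf]=0x28, sp=0xaf
prologue: push r5 -> mem[0xae]=0xa2, sp=0xae
body[0] xor  r5, r2, r4 -> r5=0x25
body[1] add  r1, r5, #51 -> r1=0x58
body[2] add  r1, r4, r5 -> r1=0x15
body[3] sub  r1, r0, r0 -> r1=0x00
body[4] add  r1, r5, #41 -> r1=0x4e
body[5] sub  r1, r5, r0 -> r1=0xd7
body[6] add  r5, r1, r5 -> r5=0xfc
body[7] add  r4, r2, r5 -> r4=0xd1
epilogue: pop r5=0xa2, sp=0xaf
epilogue: pop r1=0x28, sp=0xb0
prologue pushed ['r1', 'r5'] at ['0xaf', '0xae']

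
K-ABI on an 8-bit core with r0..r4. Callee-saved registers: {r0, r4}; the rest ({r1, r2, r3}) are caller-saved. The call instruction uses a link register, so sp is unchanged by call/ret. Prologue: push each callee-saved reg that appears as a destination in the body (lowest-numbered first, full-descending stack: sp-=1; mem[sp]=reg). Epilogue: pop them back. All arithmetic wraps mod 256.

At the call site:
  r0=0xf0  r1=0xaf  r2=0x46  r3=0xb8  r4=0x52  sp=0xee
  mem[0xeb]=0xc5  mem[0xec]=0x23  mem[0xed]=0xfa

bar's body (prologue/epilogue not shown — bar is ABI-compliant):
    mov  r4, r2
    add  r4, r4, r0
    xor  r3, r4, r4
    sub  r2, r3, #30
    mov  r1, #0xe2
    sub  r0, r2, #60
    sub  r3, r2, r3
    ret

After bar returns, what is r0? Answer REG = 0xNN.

prologue: push r0 → mem[0xed]=0xf0, sp=0xed
prologue: push r4 → mem[0xec]=0x52, sp=0xec
body[0] mov  r4, r2 → r4=0x46
body[1] add  r4, r4, r0 → r4=0x36
body[2] xor  r3, r4, r4 → r3=0x00
body[3] sub  r2, r3, #30 → r2=0xe2
body[4] mov  r1, #0xe2 → r1=0xe2
body[5] sub  r0, r2, #60 → r0=0xa6
body[6] sub  r3, r2, r3 → r3=0xe2
epilogue: pop r4=0x52, sp=0xed
epilogue: pop r0=0xf0, sp=0xee
r0 is callee-saved → restored

REG = 0xf0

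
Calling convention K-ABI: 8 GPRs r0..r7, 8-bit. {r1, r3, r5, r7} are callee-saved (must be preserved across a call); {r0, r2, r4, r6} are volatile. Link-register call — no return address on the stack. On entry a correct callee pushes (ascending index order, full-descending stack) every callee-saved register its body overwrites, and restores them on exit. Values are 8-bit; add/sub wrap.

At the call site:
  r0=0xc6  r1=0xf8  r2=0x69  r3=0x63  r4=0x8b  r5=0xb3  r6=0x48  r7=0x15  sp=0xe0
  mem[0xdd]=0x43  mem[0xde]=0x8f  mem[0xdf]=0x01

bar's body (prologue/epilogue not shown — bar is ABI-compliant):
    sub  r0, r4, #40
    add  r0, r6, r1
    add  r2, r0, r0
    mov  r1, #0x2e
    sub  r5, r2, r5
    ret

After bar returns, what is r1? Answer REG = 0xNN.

prologue: push r1 → mem[0xdf]=0xf8, sp=0xdf
prologue: push r5 → mem[0xde]=0xb3, sp=0xde
body[0] sub  r0, r4, #40 → r0=0x63
body[1] add  r0, r6, r1 → r0=0x40
body[2] add  r2, r0, r0 → r2=0x80
body[3] mov  r1, #0x2e → r1=0x2e
body[4] sub  r5, r2, r5 → r5=0xcd
epilogue: pop r5=0xb3, sp=0xdf
epilogue: pop r1=0xf8, sp=0xe0
r1 is callee-saved → restored

REG = 0xf8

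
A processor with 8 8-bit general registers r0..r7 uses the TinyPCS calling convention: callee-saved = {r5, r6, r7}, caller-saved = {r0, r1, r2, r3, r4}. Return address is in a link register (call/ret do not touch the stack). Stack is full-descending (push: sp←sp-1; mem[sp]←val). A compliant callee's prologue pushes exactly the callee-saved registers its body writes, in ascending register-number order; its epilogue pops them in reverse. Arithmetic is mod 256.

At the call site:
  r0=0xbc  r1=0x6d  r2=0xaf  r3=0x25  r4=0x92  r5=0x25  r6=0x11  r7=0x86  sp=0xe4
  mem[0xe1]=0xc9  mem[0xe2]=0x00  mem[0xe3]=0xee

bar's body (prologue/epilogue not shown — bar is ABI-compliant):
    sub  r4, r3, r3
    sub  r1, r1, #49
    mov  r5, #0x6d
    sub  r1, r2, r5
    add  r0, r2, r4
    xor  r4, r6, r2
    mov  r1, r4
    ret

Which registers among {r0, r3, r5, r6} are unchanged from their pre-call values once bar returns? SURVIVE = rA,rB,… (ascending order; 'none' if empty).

prologue: push r5 -> mem[0xe3]=0x25, sp=0xe3
body[0] sub  r4, r3, r3 -> r4=0x00
body[1] sub  r1, r1, #49 -> r1=0x3c
body[2] mov  r5, #0x6d -> r5=0x6d
body[3] sub  r1, r2, r5 -> r1=0x42
body[4] add  r0, r2, r4 -> r0=0xaf
body[5] xor  r4, r6, r2 -> r4=0xbe
body[6] mov  r1, r4 -> r1=0xbe
epilogue: pop r5=0x25, sp=0xe4
r0: caller-saved, written=True
r3: caller-saved, written=False
r5: callee-saved, written=True
r6: callee-saved, written=False

SURVIVE = r3,r5,r6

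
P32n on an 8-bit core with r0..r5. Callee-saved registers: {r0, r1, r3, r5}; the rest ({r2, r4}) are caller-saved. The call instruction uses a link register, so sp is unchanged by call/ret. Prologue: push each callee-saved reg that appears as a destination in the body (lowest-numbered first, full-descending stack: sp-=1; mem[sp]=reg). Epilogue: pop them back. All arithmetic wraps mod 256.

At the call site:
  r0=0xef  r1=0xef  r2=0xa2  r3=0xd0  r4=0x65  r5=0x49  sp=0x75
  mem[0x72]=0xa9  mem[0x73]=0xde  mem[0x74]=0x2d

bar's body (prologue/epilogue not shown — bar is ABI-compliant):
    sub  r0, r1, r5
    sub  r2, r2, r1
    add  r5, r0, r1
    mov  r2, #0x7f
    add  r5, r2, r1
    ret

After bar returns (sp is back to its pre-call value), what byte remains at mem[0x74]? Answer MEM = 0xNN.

MEM = 0xef

prologue: push r0 → mem[0x74]=0xef, sp=0x74
prologue: push r5 → mem[0x73]=0x49, sp=0x73
body[0] sub  r0, r1, r5 → r0=0xa6
body[1] sub  r2, r2, r1 → r2=0xb3
body[2] add  r5, r0, r1 → r5=0x95
body[3] mov  r2, #0x7f → r2=0x7f
body[4] add  r5, r2, r1 → r5=0x6e
epilogue: pop r5=0x49, sp=0x74
epilogue: pop r0=0xef, sp=0x75
prologue pushed ['r0', 'r5'] at ['0x74', '0x73']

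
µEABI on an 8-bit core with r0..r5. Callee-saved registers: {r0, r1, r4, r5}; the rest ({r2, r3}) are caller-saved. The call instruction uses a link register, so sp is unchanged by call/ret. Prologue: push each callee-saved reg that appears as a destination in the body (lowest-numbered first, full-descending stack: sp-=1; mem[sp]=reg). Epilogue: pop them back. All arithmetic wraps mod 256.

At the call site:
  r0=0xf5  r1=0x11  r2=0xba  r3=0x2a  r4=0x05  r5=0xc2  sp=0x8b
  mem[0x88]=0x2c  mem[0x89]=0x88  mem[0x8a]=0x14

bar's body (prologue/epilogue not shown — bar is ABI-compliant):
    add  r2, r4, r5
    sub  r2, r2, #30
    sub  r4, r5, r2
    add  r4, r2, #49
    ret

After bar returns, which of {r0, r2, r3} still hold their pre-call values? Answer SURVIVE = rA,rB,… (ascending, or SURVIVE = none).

SURVIVE = r0,r3

prologue: push r4 → mem[0x8a]=0x05, sp=0x8a
body[0] add  r2, r4, r5 → r2=0xc7
body[1] sub  r2, r2, #30 → r2=0xa9
body[2] sub  r4, r5, r2 → r4=0x19
body[3] add  r4, r2, #49 → r4=0xda
epilogue: pop r4=0x05, sp=0x8b
r0: callee-saved, written=False
r2: caller-saved, written=True
r3: caller-saved, written=False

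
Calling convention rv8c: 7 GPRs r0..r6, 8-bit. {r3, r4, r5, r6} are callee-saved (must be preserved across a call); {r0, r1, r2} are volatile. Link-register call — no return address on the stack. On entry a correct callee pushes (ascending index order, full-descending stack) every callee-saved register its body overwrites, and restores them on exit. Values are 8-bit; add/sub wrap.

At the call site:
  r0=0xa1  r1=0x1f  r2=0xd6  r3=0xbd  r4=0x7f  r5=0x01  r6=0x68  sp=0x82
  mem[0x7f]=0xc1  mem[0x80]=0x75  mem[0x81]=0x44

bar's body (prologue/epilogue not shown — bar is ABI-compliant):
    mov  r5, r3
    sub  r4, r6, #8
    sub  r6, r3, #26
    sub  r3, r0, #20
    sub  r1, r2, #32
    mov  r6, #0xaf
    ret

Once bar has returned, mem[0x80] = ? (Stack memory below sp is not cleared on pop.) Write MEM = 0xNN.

prologue: push r3 → mem[0x81]=0xbd, sp=0x81
prologue: push r4 → mem[0x80]=0x7f, sp=0x80
prologue: push r5 → mem[0x7f]=0x01, sp=0x7f
prologue: push r6 → mem[0x7e]=0x68, sp=0x7e
body[0] mov  r5, r3 → r5=0xbd
body[1] sub  r4, r6, #8 → r4=0x60
body[2] sub  r6, r3, #26 → r6=0xa3
body[3] sub  r3, r0, #20 → r3=0x8d
body[4] sub  r1, r2, #32 → r1=0xb6
body[5] mov  r6, #0xaf → r6=0xaf
epilogue: pop r6=0x68, sp=0x7f
epilogue: pop r5=0x01, sp=0x80
epilogue: pop r4=0x7f, sp=0x81
epilogue: pop r3=0xbd, sp=0x82
prologue pushed ['r3', 'r4', 'r5', 'r6'] at ['0x81', '0x80', '0x7f', '0x7e']

MEM = 0x7f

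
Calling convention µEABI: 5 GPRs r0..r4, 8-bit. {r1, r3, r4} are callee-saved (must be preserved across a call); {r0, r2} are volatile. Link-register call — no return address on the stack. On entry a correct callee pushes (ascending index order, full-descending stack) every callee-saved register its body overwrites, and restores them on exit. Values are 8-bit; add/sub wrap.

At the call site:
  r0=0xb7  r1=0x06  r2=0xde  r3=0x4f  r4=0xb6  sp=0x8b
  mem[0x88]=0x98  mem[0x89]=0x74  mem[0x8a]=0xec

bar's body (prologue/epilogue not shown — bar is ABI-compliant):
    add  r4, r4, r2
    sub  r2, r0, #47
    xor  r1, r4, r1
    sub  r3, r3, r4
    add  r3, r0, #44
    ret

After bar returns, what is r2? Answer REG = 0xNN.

REG = 0x88

prologue: push r1 → mem[0x8a]=0x06, sp=0x8a
prologue: push r3 → mem[0x89]=0x4f, sp=0x89
prologue: push r4 → mem[0x88]=0xb6, sp=0x88
body[0] add  r4, r4, r2 → r4=0x94
body[1] sub  r2, r0, #47 → r2=0x88
body[2] xor  r1, r4, r1 → r1=0x92
body[3] sub  r3, r3, r4 → r3=0xbb
body[4] add  r3, r0, #44 → r3=0xe3
epilogue: pop r4=0xb6, sp=0x89
epilogue: pop r3=0x4f, sp=0x8a
epilogue: pop r1=0x06, sp=0x8b
r2 is caller-saved → body value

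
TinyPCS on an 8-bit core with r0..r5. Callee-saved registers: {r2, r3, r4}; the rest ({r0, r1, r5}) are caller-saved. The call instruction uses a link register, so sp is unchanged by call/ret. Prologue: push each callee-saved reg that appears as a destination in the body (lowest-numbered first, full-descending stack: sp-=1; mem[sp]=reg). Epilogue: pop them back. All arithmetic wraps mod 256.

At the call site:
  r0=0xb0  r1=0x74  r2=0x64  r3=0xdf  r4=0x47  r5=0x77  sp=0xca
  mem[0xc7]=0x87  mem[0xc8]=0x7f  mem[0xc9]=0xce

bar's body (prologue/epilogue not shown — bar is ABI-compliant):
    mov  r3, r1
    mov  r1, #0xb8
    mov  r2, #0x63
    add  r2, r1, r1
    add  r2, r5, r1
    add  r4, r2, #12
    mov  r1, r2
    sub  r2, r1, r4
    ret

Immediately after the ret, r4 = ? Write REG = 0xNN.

prologue: push r2 → mem[0xc9]=0x64, sp=0xc9
prologue: push r3 → mem[0xc8]=0xdf, sp=0xc8
prologue: push r4 → mem[0xc7]=0x47, sp=0xc7
body[0] mov  r3, r1 → r3=0x74
body[1] mov  r1, #0xb8 → r1=0xb8
body[2] mov  r2, #0x63 → r2=0x63
body[3] add  r2, r1, r1 → r2=0x70
body[4] add  r2, r5, r1 → r2=0x2f
body[5] add  r4, r2, #12 → r4=0x3b
body[6] mov  r1, r2 → r1=0x2f
body[7] sub  r2, r1, r4 → r2=0xf4
epilogue: pop r4=0x47, sp=0xc8
epilogue: pop r3=0xdf, sp=0xc9
epilogue: pop r2=0x64, sp=0xca
r4 is callee-saved → restored

REG = 0x47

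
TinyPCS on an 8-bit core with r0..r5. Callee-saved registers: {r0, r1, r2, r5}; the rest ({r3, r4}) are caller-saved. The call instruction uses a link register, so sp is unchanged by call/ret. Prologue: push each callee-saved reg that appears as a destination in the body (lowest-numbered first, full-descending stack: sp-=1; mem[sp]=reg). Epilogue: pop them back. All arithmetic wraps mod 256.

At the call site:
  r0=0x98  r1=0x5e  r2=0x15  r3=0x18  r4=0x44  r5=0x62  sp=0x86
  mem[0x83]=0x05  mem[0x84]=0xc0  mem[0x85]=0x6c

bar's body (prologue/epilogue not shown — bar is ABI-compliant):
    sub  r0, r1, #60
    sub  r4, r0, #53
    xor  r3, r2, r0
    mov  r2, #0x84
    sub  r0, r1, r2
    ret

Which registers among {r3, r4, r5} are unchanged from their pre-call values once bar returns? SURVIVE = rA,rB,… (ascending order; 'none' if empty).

SURVIVE = r5

prologue: push r0 -> mem[0x85]=0x98, sp=0x85
prologue: push r2 -> mem[0x84]=0x15, sp=0x84
body[0] sub  r0, r1, #60 -> r0=0x22
body[1] sub  r4, r0, #53 -> r4=0xed
body[2] xor  r3, r2, r0 -> r3=0x37
body[3] mov  r2, #0x84 -> r2=0x84
body[4] sub  r0, r1, r2 -> r0=0xda
epilogue: pop r2=0x15, sp=0x85
epilogue: pop r0=0x98, sp=0x86
r3: caller-saved, written=True
r4: caller-saved, written=True
r5: callee-saved, written=False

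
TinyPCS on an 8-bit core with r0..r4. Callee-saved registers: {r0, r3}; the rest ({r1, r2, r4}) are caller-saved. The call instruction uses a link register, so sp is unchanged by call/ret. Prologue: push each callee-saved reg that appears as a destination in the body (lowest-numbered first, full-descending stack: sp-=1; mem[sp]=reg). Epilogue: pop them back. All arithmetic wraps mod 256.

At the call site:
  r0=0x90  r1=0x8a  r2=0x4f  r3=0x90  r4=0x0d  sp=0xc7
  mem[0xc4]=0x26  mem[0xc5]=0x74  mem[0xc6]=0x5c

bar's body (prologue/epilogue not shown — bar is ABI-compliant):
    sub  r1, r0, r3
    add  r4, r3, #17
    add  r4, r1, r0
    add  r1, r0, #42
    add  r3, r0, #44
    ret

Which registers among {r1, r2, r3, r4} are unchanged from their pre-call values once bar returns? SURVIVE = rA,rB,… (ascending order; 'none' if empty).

prologue: push r3 → mem[0xc6]=0x90, sp=0xc6
body[0] sub  r1, r0, r3 → r1=0x00
body[1] add  r4, r3, #17 → r4=0xa1
body[2] add  r4, r1, r0 → r4=0x90
body[3] add  r1, r0, #42 → r1=0xba
body[4] add  r3, r0, #44 → r3=0xbc
epilogue: pop r3=0x90, sp=0xc7
r1: caller-saved, written=True
r2: caller-saved, written=False
r3: callee-saved, written=True
r4: caller-saved, written=True

SURVIVE = r2,r3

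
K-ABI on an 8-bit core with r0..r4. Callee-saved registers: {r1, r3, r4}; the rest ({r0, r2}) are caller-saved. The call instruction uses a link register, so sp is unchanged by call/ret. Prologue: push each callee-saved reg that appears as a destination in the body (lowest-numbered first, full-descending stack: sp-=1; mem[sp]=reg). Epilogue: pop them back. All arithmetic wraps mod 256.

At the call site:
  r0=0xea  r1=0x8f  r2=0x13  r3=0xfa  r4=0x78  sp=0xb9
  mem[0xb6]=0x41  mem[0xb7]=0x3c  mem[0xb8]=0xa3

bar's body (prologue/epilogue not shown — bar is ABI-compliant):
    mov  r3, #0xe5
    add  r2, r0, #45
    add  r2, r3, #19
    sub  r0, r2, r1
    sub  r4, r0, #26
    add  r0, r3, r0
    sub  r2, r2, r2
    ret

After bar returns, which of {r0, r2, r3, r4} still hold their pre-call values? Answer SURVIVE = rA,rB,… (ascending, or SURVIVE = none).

SURVIVE = r3,r4

prologue: push r3 -> mem[0xb8]=0xfa, sp=0xb8
prologue: push r4 -> mem[0xb7]=0x78, sp=0xb7
body[0] mov  r3, #0xe5 -> r3=0xe5
body[1] add  r2, r0, #45 -> r2=0x17
body[2] add  r2, r3, #19 -> r2=0xf8
body[3] sub  r0, r2, r1 -> r0=0x69
body[4] sub  r4, r0, #26 -> r4=0x4f
body[5] add  r0, r3, r0 -> r0=0x4e
body[6] sub  r2, r2, r2 -> r2=0x00
epilogue: pop r4=0x78, sp=0xb8
epilogue: pop r3=0xfa, sp=0xb9
r0: caller-saved, written=True
r2: caller-saved, written=True
r3: callee-saved, written=True
r4: callee-saved, written=True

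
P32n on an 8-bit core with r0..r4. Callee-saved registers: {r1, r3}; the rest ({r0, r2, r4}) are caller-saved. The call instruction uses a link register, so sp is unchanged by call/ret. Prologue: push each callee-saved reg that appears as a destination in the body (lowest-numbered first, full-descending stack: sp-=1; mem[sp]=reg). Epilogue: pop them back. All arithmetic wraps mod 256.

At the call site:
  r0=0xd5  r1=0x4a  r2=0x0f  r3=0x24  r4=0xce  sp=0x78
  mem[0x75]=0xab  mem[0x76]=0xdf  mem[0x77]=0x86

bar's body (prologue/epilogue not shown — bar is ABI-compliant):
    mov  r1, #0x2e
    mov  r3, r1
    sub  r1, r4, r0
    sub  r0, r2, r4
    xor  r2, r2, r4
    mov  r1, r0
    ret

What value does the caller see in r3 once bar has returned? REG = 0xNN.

REG = 0x24

prologue: push r1 -> mem[0x77]=0x4a, sp=0x77
prologue: push r3 -> mem[0x76]=0x24, sp=0x76
body[0] mov  r1, #0x2e -> r1=0x2e
body[1] mov  r3, r1 -> r3=0x2e
body[2] sub  r1, r4, r0 -> r1=0xf9
body[3] sub  r0, r2, r4 -> r0=0x41
body[4] xor  r2, r2, r4 -> r2=0xc1
body[5] mov  r1, r0 -> r1=0x41
epilogue: pop r3=0x24, sp=0x77
epilogue: pop r1=0x4a, sp=0x78
r3 is callee-saved -> restored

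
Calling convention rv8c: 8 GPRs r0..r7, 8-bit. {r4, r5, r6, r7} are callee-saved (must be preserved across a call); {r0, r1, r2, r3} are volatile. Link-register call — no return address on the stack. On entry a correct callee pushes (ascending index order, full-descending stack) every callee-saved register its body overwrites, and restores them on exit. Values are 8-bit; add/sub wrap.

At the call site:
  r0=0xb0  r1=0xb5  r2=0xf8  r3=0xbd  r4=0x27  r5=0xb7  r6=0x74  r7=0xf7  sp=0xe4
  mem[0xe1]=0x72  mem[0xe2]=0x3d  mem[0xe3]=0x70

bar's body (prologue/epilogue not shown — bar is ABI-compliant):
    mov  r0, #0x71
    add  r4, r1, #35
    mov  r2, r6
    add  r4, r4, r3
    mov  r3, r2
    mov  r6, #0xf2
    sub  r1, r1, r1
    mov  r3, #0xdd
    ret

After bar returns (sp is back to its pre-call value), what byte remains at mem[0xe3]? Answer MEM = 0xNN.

prologue: push r4 → mem[0xe3]=0x27, sp=0xe3
prologue: push r6 → mem[0xe2]=0x74, sp=0xe2
body[0] mov  r0, #0x71 → r0=0x71
body[1] add  r4, r1, #35 → r4=0xd8
body[2] mov  r2, r6 → r2=0x74
body[3] add  r4, r4, r3 → r4=0x95
body[4] mov  r3, r2 → r3=0x74
body[5] mov  r6, #0xf2 → r6=0xf2
body[6] sub  r1, r1, r1 → r1=0x00
body[7] mov  r3, #0xdd → r3=0xdd
epilogue: pop r6=0x74, sp=0xe3
epilogue: pop r4=0x27, sp=0xe4
prologue pushed ['r4', 'r6'] at ['0xe3', '0xe2']

MEM = 0x27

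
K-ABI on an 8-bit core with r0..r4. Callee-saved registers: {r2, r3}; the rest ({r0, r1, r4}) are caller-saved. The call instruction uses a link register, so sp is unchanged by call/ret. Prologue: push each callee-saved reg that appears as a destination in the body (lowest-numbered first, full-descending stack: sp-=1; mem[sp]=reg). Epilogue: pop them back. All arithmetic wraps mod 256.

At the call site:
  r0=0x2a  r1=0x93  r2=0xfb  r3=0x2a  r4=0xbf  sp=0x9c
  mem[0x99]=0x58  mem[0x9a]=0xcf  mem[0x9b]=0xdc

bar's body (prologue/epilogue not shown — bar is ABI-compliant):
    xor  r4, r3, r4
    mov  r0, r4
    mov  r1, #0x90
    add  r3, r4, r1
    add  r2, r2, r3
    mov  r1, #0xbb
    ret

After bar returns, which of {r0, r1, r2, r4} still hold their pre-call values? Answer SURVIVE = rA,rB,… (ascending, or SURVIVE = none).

prologue: push r2 → mem[0x9b]=0xfb, sp=0x9b
prologue: push r3 → mem[0x9a]=0x2a, sp=0x9a
body[0] xor  r4, r3, r4 → r4=0x95
body[1] mov  r0, r4 → r0=0x95
body[2] mov  r1, #0x90 → r1=0x90
body[3] add  r3, r4, r1 → r3=0x25
body[4] add  r2, r2, r3 → r2=0x20
body[5] mov  r1, #0xbb → r1=0xbb
epilogue: pop r3=0x2a, sp=0x9b
epilogue: pop r2=0xfb, sp=0x9c
r0: caller-saved, written=True
r1: caller-saved, written=True
r2: callee-saved, written=True
r4: caller-saved, written=True

SURVIVE = r2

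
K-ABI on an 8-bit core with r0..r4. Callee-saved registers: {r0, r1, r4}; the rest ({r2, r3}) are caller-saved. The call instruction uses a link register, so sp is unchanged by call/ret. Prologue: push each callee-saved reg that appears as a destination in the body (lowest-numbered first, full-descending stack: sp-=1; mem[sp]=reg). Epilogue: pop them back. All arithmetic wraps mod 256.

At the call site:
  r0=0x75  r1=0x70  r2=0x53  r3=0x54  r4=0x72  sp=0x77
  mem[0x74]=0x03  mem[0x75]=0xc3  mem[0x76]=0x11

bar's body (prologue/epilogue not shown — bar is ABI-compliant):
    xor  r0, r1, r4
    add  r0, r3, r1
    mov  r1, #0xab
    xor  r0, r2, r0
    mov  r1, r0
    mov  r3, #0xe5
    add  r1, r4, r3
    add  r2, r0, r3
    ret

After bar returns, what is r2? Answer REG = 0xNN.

prologue: push r0 -> mem[0x76]=0x75, sp=0x76
prologue: push r1 -> mem[0x75]=0x70, sp=0x75
body[0] xor  r0, r1, r4 -> r0=0x02
body[1] add  r0, r3, r1 -> r0=0xc4
body[2] mov  r1, #0xab -> r1=0xab
body[3] xor  r0, r2, r0 -> r0=0x97
body[4] mov  r1, r0 -> r1=0x97
body[5] mov  r3, #0xe5 -> r3=0xe5
body[6] add  r1, r4, r3 -> r1=0x57
body[7] add  r2, r0, r3 -> r2=0x7c
epilogue: pop r1=0x70, sp=0x76
epilogue: pop r0=0x75, sp=0x77
r2 is caller-saved -> body value

REG = 0x7c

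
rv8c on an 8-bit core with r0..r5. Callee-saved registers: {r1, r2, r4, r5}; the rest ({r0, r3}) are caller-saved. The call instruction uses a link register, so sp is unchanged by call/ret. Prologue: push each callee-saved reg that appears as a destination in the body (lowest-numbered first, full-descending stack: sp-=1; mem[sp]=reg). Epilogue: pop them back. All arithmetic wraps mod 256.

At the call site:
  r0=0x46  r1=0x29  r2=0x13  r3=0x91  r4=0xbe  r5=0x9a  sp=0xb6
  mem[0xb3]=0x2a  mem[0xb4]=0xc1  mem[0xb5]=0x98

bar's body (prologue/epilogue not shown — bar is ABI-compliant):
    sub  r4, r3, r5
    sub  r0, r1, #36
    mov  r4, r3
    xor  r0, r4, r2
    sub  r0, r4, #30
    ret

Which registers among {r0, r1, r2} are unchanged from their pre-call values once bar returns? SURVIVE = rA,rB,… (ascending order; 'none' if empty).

prologue: push r4 -> mem[0xb5]=0xbe, sp=0xb5
body[0] sub  r4, r3, r5 -> r4=0xf7
body[1] sub  r0, r1, #36 -> r0=0x05
body[2] mov  r4, r3 -> r4=0x91
body[3] xor  r0, r4, r2 -> r0=0x82
body[4] sub  r0, r4, #30 -> r0=0x73
epilogue: pop r4=0xbe, sp=0xb6
r0: caller-saved, written=True
r1: callee-saved, written=False
r2: callee-saved, written=False

SURVIVE = r1,r2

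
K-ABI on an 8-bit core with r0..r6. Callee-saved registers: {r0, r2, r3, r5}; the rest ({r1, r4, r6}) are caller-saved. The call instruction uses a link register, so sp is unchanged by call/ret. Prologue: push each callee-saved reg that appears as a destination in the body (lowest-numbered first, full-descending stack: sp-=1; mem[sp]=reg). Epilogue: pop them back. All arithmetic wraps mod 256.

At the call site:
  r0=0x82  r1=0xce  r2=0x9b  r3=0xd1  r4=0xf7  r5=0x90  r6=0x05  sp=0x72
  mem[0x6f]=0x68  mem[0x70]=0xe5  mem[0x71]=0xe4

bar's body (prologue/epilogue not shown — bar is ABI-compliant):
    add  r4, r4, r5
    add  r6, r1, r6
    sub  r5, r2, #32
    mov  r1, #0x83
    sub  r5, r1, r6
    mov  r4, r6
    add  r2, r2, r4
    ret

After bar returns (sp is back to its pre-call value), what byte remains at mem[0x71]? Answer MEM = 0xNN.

prologue: push r2 -> mem[0x71]=0x9b, sp=0x71
prologue: push r5 -> mem[0x70]=0x90, sp=0x70
body[0] add  r4, r4, r5 -> r4=0x87
body[1] add  r6, r1, r6 -> r6=0xd3
body[2] sub  r5, r2, #32 -> r5=0x7b
body[3] mov  r1, #0x83 -> r1=0x83
body[4] sub  r5, r1, r6 -> r5=0xb0
body[5] mov  r4, r6 -> r4=0xd3
body[6] add  r2, r2, r4 -> r2=0x6e
epilogue: pop r5=0x90, sp=0x71
epilogue: pop r2=0x9b, sp=0x72
prologue pushed ['r2', 'r5'] at ['0x71', '0x70']

MEM = 0x9b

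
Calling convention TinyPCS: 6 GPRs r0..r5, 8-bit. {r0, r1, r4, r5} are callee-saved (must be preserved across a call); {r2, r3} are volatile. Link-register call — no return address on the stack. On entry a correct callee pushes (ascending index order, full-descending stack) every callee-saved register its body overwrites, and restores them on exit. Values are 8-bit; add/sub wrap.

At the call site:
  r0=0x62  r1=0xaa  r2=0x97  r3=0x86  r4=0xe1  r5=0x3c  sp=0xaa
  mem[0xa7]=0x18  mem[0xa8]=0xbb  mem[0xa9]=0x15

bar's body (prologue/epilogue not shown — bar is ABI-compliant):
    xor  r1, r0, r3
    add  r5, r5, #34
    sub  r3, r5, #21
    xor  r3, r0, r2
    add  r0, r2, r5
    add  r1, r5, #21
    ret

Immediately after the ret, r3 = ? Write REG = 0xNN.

prologue: push r0 → mem[0xa9]=0x62, sp=0xa9
prologue: push r1 → mem[0xa8]=0xaa, sp=0xa8
prologue: push r5 → mem[0xa7]=0x3c, sp=0xa7
body[0] xor  r1, r0, r3 → r1=0xe4
body[1] add  r5, r5, #34 → r5=0x5e
body[2] sub  r3, r5, #21 → r3=0x49
body[3] xor  r3, r0, r2 → r3=0xf5
body[4] add  r0, r2, r5 → r0=0xf5
body[5] add  r1, r5, #21 → r1=0x73
epilogue: pop r5=0x3c, sp=0xa8
epilogue: pop r1=0xaa, sp=0xa9
epilogue: pop r0=0x62, sp=0xaa
r3 is caller-saved → body value

REG = 0xf5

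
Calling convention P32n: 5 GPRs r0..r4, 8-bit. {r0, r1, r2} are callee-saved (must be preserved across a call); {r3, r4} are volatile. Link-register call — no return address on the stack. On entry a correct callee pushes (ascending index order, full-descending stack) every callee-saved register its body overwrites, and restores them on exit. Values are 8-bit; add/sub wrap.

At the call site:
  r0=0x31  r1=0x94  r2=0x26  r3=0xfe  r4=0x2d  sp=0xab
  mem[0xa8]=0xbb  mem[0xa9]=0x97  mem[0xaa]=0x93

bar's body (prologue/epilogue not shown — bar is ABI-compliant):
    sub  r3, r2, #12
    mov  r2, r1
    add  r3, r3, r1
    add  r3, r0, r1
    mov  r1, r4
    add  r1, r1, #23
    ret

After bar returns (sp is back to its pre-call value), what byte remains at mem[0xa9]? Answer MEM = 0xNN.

MEM = 0x26

prologue: push r1 → mem[0xaa]=0x94, sp=0xaa
prologue: push r2 → mem[0xa9]=0x26, sp=0xa9
body[0] sub  r3, r2, #12 → r3=0x1a
body[1] mov  r2, r1 → r2=0x94
body[2] add  r3, r3, r1 → r3=0xae
body[3] add  r3, r0, r1 → r3=0xc5
body[4] mov  r1, r4 → r1=0x2d
body[5] add  r1, r1, #23 → r1=0x44
epilogue: pop r2=0x26, sp=0xaa
epilogue: pop r1=0x94, sp=0xab
prologue pushed ['r1', 'r2'] at ['0xaa', '0xa9']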